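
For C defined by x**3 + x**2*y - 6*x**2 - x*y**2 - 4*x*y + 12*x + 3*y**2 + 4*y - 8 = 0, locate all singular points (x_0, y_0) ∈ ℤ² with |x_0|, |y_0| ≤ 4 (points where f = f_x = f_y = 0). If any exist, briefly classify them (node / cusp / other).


Singular points: {(2, 0)}; classification: cusp.

Compute partial derivatives:
  f_x = 3*x**2 + 2*x*y - 12*x - y**2 - 4*y + 12.
  f_y = x**2 - 2*x*y - 4*x + 6*y + 4.
Scan x_0 ∈ {−4, ..., 4}. For each x_0, f_y(x_0, y) is a polynomial in y; find its integer roots y ∈ {−4, ..., 4}, then test f_x and f at those candidates.
  x = -4: f_y(-4, y) = 14*y + 36; no integer root y with |y| ≤ 4.
  x = -3: f_y(-3, y) = 12*y + 25; no integer root y with |y| ≤ 4.
  x = -2: f_y(-2, y) = 10*y + 16; no integer root y with |y| ≤ 4.
  x = -1: f_y(-1, y) = 8*y + 9; no integer root y with |y| ≤ 4.
  x = 0: f_y(0, y) = 6*y + 4; no integer root y with |y| ≤ 4.
  x = 1: f_y(1, y) = 4*y + 1; no integer root y with |y| ≤ 4.
  x = 2: f_y(2, y) = 2*y; vanishes at y ∈ {0}. (2, 0): f_x = 0, f = 0 — SINGULAR.
  x = 3: f_y(3, y) = 1; no integer root y with |y| ≤ 4.
  x = 4: f_y(4, y) = 4 - 2*y; vanishes at y ∈ {2}. (4, 2): f_x = 16 ≠ 0.
Only singular point on the grid: (2, 0).
Classify: substitute x = 2 + u, y = 0 + v and expand: f = u**3 + u**2*v - u*v**2 + v**2.
No constant or linear terms (consistent with a singular point). Quadratic part: v**2. Cubic part: u**3 + u**2*v - u*v**2.
The quadratic part v**2 is a perfect square, so there is a single (double) tangent line v = 0, i.e. y = 0. Restricting the cubic part to that line (v = 0) leaves u**3 ≠ 0, so f is not divisible by v and the branch is v² ≈ -u**3 to lowest order — this is a cusp.
Classification: cusp.


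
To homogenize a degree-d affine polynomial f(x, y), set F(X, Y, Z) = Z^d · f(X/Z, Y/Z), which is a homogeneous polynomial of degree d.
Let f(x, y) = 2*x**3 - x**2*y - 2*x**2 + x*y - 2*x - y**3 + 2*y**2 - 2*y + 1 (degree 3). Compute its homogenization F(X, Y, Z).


F(X, Y, Z) = 2*X**3 - X**2*Y - 2*X**2*Z + X*Y*Z - 2*X*Z**2 - Y**3 + 2*Y**2*Z - 2*Y*Z**2 + Z**3

deg(f) = 3.
Substitute x = X/Z, y = Y/Z into f, then multiply by Z^3.
  monomial 2·x^3·y^0 ↦ 2·X^3·Y^0·Z^0.
  monomial -1·x^2·y^1 ↦ -1·X^2·Y^1·Z^0.
  monomial -2·x^2·y^0 ↦ -2·X^2·Y^0·Z^1.
  monomial 1·x^1·y^1 ↦ 1·X^1·Y^1·Z^1.
  monomial -2·x^1·y^0 ↦ -2·X^1·Y^0·Z^2.
  monomial -1·x^0·y^3 ↦ -1·X^0·Y^3·Z^0.
  monomial 2·x^0·y^2 ↦ 2·X^0·Y^2·Z^1.
  monomial -2·x^0·y^1 ↦ -2·X^0·Y^1·Z^2.
  monomial 1·x^0·y^0 ↦ 1·X^0·Y^0·Z^3.
Collecting: F(X, Y, Z) = 2*X**3 - X**2*Y - 2*X**2*Z + X*Y*Z - 2*X*Z**2 - Y**3 + 2*Y**2*Z - 2*Y*Z**2 + Z**3.


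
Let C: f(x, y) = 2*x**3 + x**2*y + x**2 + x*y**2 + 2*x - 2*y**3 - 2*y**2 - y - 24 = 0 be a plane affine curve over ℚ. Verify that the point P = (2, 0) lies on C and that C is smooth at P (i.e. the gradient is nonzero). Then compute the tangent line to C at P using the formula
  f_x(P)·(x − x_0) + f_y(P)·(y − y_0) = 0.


Tangent line at P: 30*x + 3*y - 60 = 0.

Step 1: f(2, 0) = 0, so P lies on C.
Step 2: partial derivatives
  f_x(x, y) = 6*x**2 + 2*x*y + 2*x + y**2 + 2, f_y(x, y) = x**2 + 2*x*y - 6*y**2 - 4*y - 1.
  f_x(P) = 30, f_y(P) = 3 (gradient nonzero, so P is smooth).
Step 3: tangent line at P: 30·(x − 2) + 3·(y − 0) = 0.
Expanding: 30*x + 3*y - 60 = 0.


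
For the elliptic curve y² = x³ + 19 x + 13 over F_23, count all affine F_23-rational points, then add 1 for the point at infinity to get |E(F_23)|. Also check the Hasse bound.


Affine points = {(0, 6), (0, 17), (2, 6), (2, 17), (5, 7), (5, 16), (7, 11), (7, 12), (9, 4), (9, 19), (11, 9), (11, 14), (15, 4), (15, 19), (18, 0), (21, 6), (21, 17), (22, 4), (22, 19)}; affine count = 19; |E(F_23)| = 20.

Discriminant check: Δ ∝ 4a³ + 27b² = 4·19³ + 27·13² = 4·6859 + 27·169 ≡ 6 (mod 23). Nonzero ⇒ E is nonsingular.
For each x ∈ F_23, compute rhs = x³ + 19·x + 13 mod 23, then count y ∈ F_23 with y² ≡ rhs.
  x = 0: rhs = 13, matching y values: 6, 17 (2 points).
  x = 1: rhs = 10, matching y values: none (0 points).
  x = 2: rhs = 13, matching y values: 6, 17 (2 points).
  x = 3: rhs = 5, matching y values: none (0 points).
  x = 4: rhs = 15, matching y values: none (0 points).
  x = 5: rhs = 3, matching y values: 7, 16 (2 points).
  x = 6: rhs = 21, matching y values: none (0 points).
  x = 7: rhs = 6, matching y values: 11, 12 (2 points).
  x = 8: rhs = 10, matching y values: none (0 points).
  x = 9: rhs = 16, matching y values: 4, 19 (2 points).
  x = 10: rhs = 7, matching y values: none (0 points).
  x = 11: rhs = 12, matching y values: 9, 14 (2 points).
  x = 12: rhs = 14, matching y values: none (0 points).
  x = 13: rhs = 19, matching y values: none (0 points).
  x = 14: rhs = 10, matching y values: none (0 points).
  x = 15: rhs = 16, matching y values: 4, 19 (2 points).
  x = 16: rhs = 20, matching y values: none (0 points).
  x = 17: rhs = 5, matching y values: none (0 points).
  x = 18: rhs = 0, matching y values: 0 (1 points).
  x = 19: rhs = 11, matching y values: none (0 points).
  x = 20: rhs = 21, matching y values: none (0 points).
  x = 21: rhs = 13, matching y values: 6, 17 (2 points).
  x = 22: rhs = 16, matching y values: 4, 19 (2 points).
Total affine count: 19.
Full point count |E(F_23)| = 19 + 1 = 20.
Hasse bound: |20 − (23+1)| = |-4| = 4 ≤ 2√23 ≈ 9.5917 ✓.


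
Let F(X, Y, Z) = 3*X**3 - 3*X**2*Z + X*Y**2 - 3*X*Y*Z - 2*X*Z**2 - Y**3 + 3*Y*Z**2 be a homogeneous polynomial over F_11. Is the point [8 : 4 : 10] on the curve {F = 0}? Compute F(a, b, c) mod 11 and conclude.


F(8,4,10) ≡ 3 (mod 11); P is NOT on the curve.

Evaluate F(8, 4, 10) term-by-term (mod 11).
  3*X**3 ↦ 3·512·1·1 = 1536
  -3*X**2*Z ↦ -3·64·1·10 = -1920
  X*Y**2 ↦ 1·8·16·1 = 128
  -3*X*Y*Z ↦ -3·8·4·10 = -960
  -2*X*Z**2 ↦ -2·8·1·100 = -1600
  -Y**3 ↦ -1·1·64·1 = -64
  3*Y*Z**2 ↦ 3·1·4·100 = 1200
Sum: F(8, 4, 10) = (1536) + (-1920) + (128) + (-960) + (-1600) + (-64) + (1200) = -1680.
Reducing mod 11: -1680 ≡ 3 (mod 11).
Since F(a, b, c) ≡ 3 ≠ 0 (mod 11), P does NOT lie on the curve.


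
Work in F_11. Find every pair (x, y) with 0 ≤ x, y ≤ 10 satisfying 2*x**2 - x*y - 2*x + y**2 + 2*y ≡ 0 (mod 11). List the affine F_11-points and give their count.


Affine F_11-points: {(0, 0), (0, 9), (1, 0), (1, 10), (5, 4), (5, 10), (9, 3), (9, 4), (10, 3), (10, 5)}; count = 10.

For each of the 121 pairs (x, y) ∈ F_11², evaluate f(x, y) mod 11. Record the zeros.
  x = 0: [0↦0, 1↦3, 2↦8, 3↦4, 4↦2, 5↦2, 6↦4, 7↦8, 8↦3, 9↦0, 10↦10]  zeros at y ∈ {0, 9}
  x = 1: [0↦0, 1↦2, 2↦6, 3↦1, 4↦9, 5↦8, 6↦9, 7↦1, 8↦6, 9↦2, 10↦0]  zeros at y ∈ {0, 10}
  x = 2: [0↦4, 1↦5, 2↦8, 3↦2, 4↦9, 5↦7, 6↦7, 7↦9, 8↦2, 9↦8, 10↦5]  zeros at y ∈ ∅
  x = 3: [0↦1, 1↦1, 2↦3, 3↦7, 4↦2, 5↦10, 6↦9, 7↦10, 8↦2, 9↦7, 10↦3]  zeros at y ∈ ∅
  x = 4: [0↦2, 1↦1, 2↦2, 3↦5, 4↦10, 5↦6, 6↦4, 7↦4, 8↦6, 9↦10, 10↦5]  zeros at y ∈ ∅
  x = 5: [0↦7, 1↦5, 2↦5, 3↦7, 4↦0, 5↦6, 6↦3, 7↦2, 8↦3, 9↦6, 10↦0]  zeros at y ∈ {4, 10}
  x = 6: [0↦5, 1↦2, 2↦1, 3↦2, 4↦5, 5↦10, 6↦6, 7↦4, 8↦4, 9↦6, 10↦10]  zeros at y ∈ ∅
  x = 7: [0↦7, 1↦3, 2↦1, 3↦1, 4↦3, 5↦7, 6↦2, 7↦10, 8↦9, 9↦10, 10↦2]  zeros at y ∈ ∅
  x = 8: [0↦2, 1↦8, 2↦5, 3↦4, 4↦5, 5↦8, 6↦2, 7↦9, 8↦7, 9↦7, 10↦9]  zeros at y ∈ ∅
  x = 9: [0↦1, 1↦6, 2↦2, 3↦0, 4↦0, 5↦2, 6↦6, 7↦1, 8↦9, 9↦8, 10↦9]  zeros at y ∈ {3, 4}
  x = 10: [0↦4, 1↦8, 2↦3, 3↦0, 4↦10, 5↦0, 6↦3, 7↦8, 8↦4, 9↦2, 10↦2]  zeros at y ∈ {3, 5}
Collecting zeros: affine points = {(0, 0), (0, 9), (1, 0), (1, 10), (5, 4), (5, 10), (9, 3), (9, 4), (10, 3), (10, 5)}.
Total count |C(F_11)_aff| = 10.


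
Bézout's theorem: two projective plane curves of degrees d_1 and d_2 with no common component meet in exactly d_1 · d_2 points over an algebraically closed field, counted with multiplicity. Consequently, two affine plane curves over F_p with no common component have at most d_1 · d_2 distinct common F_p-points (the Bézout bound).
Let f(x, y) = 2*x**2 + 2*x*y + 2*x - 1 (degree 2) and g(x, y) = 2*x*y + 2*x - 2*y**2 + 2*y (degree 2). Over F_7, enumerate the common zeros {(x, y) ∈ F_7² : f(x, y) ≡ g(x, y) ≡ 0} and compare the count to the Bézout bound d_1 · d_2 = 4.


Common zeros: {(3, 2)}; count = 1; Bézout bound = 4.

deg(f) = 2, deg(g) = 2, so Bézout bound = 4.
Scan x ∈ F_7. For each x, list the y ∈ F_7 with f(x, y) ≡ 0 and those with g(x, y) ≡ 0 (mod 7); the common zeros in that column are the intersection.
  x = 0: f ≡ 0 at y ∈ ∅; g ≡ 0 at y ∈ {0, 1}; common: ∅.
  x = 1: f ≡ 0 at y ∈ {2}; g ≡ 0 at y ∈ {4, 5}; common: ∅.
  x = 2: f ≡ 0 at y ∈ {6}; g ≡ 0 at y ∈ ∅; common: ∅.
  x = 3: f ≡ 0 at y ∈ {2}; g ≡ 0 at y ∈ {2}; common: {2}.
  x = 4: f ≡ 0 at y ∈ {3}; g ≡ 0 at y ∈ ∅; common: ∅.
  x = 5: f ≡ 0 at y ∈ {6}; g ≡ 0 at y ∈ {3}; common: ∅.
  x = 6: f ≡ 0 at y ∈ {3}; g ≡ 0 at y ∈ ∅; common: ∅.
Collecting: common zeros = {(3, 2)}, so the count is 1.
Comparison with the Bézout bound: 1 ≤ 4 = deg(f)·deg(g), as expected for curves with no common component (the affine F_7-count falls short of the bound because intersections may lie at infinity, over extension fields, or carry multiplicity).


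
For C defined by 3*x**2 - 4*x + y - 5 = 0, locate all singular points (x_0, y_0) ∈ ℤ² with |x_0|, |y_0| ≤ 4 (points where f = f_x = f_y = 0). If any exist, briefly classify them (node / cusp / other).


No singular points in the scanned grid; C is smooth there.

Compute partial derivatives:
  f_x = 6*x - 4.
  f_y = 1.
f_y = 1 is a nonzero constant, so f_y never vanishes: no point (x, y) can satisfy f = f_x = f_y = 0. In particular no (x, y) ∈ {−4, ..., 4}² is singular; the curve is smooth.


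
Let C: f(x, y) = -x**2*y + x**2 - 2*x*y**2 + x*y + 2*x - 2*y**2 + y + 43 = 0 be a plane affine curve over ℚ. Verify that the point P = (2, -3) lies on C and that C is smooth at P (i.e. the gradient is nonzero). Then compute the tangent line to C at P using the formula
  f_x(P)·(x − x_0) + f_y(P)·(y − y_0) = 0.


Tangent line at P: -3*x + 35*y + 111 = 0.

Step 1: f(2, -3) = 0, so P lies on C.
Step 2: partial derivatives
  f_x(x, y) = -2*x*y + 2*x - 2*y**2 + y + 2, f_y(x, y) = -x**2 - 4*x*y + x - 4*y + 1.
  f_x(P) = -3, f_y(P) = 35 (gradient nonzero, so P is smooth).
Step 3: tangent line at P: -3·(x − 2) + 35·(y − -3) = 0.
Expanding: -3*x + 35*y + 111 = 0.


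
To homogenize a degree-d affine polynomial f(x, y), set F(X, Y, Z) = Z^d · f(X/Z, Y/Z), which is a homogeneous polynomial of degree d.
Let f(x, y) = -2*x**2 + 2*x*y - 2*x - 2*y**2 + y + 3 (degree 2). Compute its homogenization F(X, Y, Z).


F(X, Y, Z) = -2*X**2 + 2*X*Y - 2*X*Z - 2*Y**2 + Y*Z + 3*Z**2

deg(f) = 2.
Substitute x = X/Z, y = Y/Z into f, then multiply by Z^2.
  monomial -2·x^2·y^0 ↦ -2·X^2·Y^0·Z^0.
  monomial 2·x^1·y^1 ↦ 2·X^1·Y^1·Z^0.
  monomial -2·x^1·y^0 ↦ -2·X^1·Y^0·Z^1.
  monomial -2·x^0·y^2 ↦ -2·X^0·Y^2·Z^0.
  monomial 1·x^0·y^1 ↦ 1·X^0·Y^1·Z^1.
  monomial 3·x^0·y^0 ↦ 3·X^0·Y^0·Z^2.
Collecting: F(X, Y, Z) = -2*X**2 + 2*X*Y - 2*X*Z - 2*Y**2 + Y*Z + 3*Z**2.


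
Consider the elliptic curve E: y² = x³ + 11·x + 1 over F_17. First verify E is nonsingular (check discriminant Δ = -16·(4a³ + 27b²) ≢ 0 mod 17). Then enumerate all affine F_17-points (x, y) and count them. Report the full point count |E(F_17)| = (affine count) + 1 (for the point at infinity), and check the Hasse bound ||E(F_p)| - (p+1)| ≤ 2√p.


Affine points = {(0, 1), (0, 16), (1, 8), (1, 9), (7, 8), (7, 9), (9, 8), (9, 9), (11, 5), (11, 12), (12, 5), (12, 12), (14, 3), (14, 14)}; affine count = 14; |E(F_17)| = 15.

Discriminant check: Δ ∝ 4a³ + 27b² = 4·11³ + 27·1² = 4·1331 + 27·1 ≡ 13 (mod 17). Nonzero ⇒ E is nonsingular.
For each x ∈ F_17, compute rhs = x³ + 11·x + 1 mod 17, then count y ∈ F_17 with y² ≡ rhs.
  x = 0: rhs = 1, matching y values: 1, 16 (2 points).
  x = 1: rhs = 13, matching y values: 8, 9 (2 points).
  x = 2: rhs = 14, matching y values: none (0 points).
  x = 3: rhs = 10, matching y values: none (0 points).
  x = 4: rhs = 7, matching y values: none (0 points).
  x = 5: rhs = 11, matching y values: none (0 points).
  x = 6: rhs = 11, matching y values: none (0 points).
  x = 7: rhs = 13, matching y values: 8, 9 (2 points).
  x = 8: rhs = 6, matching y values: none (0 points).
  x = 9: rhs = 13, matching y values: 8, 9 (2 points).
  x = 10: rhs = 6, matching y values: none (0 points).
  x = 11: rhs = 8, matching y values: 5, 12 (2 points).
  x = 12: rhs = 8, matching y values: 5, 12 (2 points).
  x = 13: rhs = 12, matching y values: none (0 points).
  x = 14: rhs = 9, matching y values: 3, 14 (2 points).
  x = 15: rhs = 5, matching y values: none (0 points).
  x = 16: rhs = 6, matching y values: none (0 points).
Total affine count: 14.
Full point count |E(F_17)| = 14 + 1 = 15.
Hasse bound: |15 − (17+1)| = |-3| = 3 ≤ 2√17 ≈ 8.2462 ✓.


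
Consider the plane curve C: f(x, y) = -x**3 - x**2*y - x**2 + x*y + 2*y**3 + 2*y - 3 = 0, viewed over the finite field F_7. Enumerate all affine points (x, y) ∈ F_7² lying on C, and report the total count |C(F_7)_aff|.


Affine F_7-points: {(0, 4), (0, 6), (4, 1), (5, 5)}; count = 4.

For each of the 49 pairs (x, y) ∈ F_7², evaluate f(x, y) mod 7. Record the zeros.
  x = 0: [0↦4, 1↦1, 2↦3, 3↦1, 4↦0, 5↦5, 6↦0]  zeros at y ∈ {4, 6}
  x = 1: [0↦2, 1↦6, 2↦1, 3↦6, 4↦5, 5↦3, 6↦5]  zeros at y ∈ ∅
  x = 2: [0↦6, 1↦1, 2↦1, 3↦4, 4↦1, 5↦4, 6↦4]  zeros at y ∈ ∅
  x = 3: [0↦3, 1↦1, 2↦4, 3↦3, 4↦3, 5↦2, 6↦5]  zeros at y ∈ ∅
  x = 4: [0↦1, 1↦0, 2↦4, 3↦4, 4↦5, 5↦5, 6↦2]  zeros at y ∈ {1}
  x = 5: [0↦1, 1↦6, 2↦2, 3↦1, 4↦1, 5↦0, 6↦3]  zeros at y ∈ {5}
  x = 6: [0↦4, 1↦6, 2↦6, 3↦2, 4↦6, 5↦2, 6↦2]  zeros at y ∈ ∅
Collecting zeros: affine points = {(0, 4), (0, 6), (4, 1), (5, 5)}.
Total count |C(F_7)_aff| = 4.


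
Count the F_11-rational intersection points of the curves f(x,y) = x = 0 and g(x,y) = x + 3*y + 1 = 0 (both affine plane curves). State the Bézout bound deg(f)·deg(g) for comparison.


Common zeros: {(0, 7)}; count = 1; Bézout bound = 1.

deg(f) = 1, deg(g) = 1, so Bézout bound = 1.
Scan x ∈ F_11. For each x, list the y ∈ F_11 with f(x, y) ≡ 0 and those with g(x, y) ≡ 0 (mod 11); the common zeros in that column are the intersection.
  x = 0: f ≡ 0 at y ∈ {0, 1, 2, 3, 4, 5, 6, 7, 8, 9, 10}; g ≡ 0 at y ∈ {7}; common: {7}.
  x = 1: f ≡ 0 at y ∈ ∅; g ≡ 0 at y ∈ {3}; common: ∅.
  x = 2: f ≡ 0 at y ∈ ∅; g ≡ 0 at y ∈ {10}; common: ∅.
  x = 3: f ≡ 0 at y ∈ ∅; g ≡ 0 at y ∈ {6}; common: ∅.
  x = 4: f ≡ 0 at y ∈ ∅; g ≡ 0 at y ∈ {2}; common: ∅.
  x = 5: f ≡ 0 at y ∈ ∅; g ≡ 0 at y ∈ {9}; common: ∅.
  x = 6: f ≡ 0 at y ∈ ∅; g ≡ 0 at y ∈ {5}; common: ∅.
  x = 7: f ≡ 0 at y ∈ ∅; g ≡ 0 at y ∈ {1}; common: ∅.
  x = 8: f ≡ 0 at y ∈ ∅; g ≡ 0 at y ∈ {8}; common: ∅.
  x = 9: f ≡ 0 at y ∈ ∅; g ≡ 0 at y ∈ {4}; common: ∅.
  x = 10: f ≡ 0 at y ∈ ∅; g ≡ 0 at y ∈ {0}; common: ∅.
Collecting: common zeros = {(0, 7)}, so the count is 1.
Comparison with the Bézout bound: 1 ≤ 1 = deg(f)·deg(g), as expected for curves with no common component (the bound is attained).


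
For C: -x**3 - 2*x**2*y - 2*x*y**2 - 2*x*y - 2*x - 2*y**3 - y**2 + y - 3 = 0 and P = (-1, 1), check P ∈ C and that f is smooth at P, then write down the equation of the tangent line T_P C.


Tangent line at P: -5*x - 3*y - 2 = 0.

Step 1: f(-1, 1) = 0, so P lies on C.
Step 2: partial derivatives
  f_x(x, y) = -3*x**2 - 4*x*y - 2*y**2 - 2*y - 2, f_y(x, y) = -2*x**2 - 4*x*y - 2*x - 6*y**2 - 2*y + 1.
  f_x(P) = -5, f_y(P) = -3 (gradient nonzero, so P is smooth).
Step 3: tangent line at P: -5·(x − -1) + -3·(y − 1) = 0.
Expanding: -5*x - 3*y - 2 = 0.


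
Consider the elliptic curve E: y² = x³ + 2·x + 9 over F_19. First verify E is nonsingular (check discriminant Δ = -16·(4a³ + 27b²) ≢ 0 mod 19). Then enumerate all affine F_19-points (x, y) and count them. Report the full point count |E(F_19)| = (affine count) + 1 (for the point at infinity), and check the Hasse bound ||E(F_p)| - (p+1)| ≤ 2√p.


Affine points = {(0, 3), (0, 16), (3, 2), (3, 17), (4, 9), (4, 10), (5, 7), (5, 12), (6, 3), (6, 16), (7, 9), (7, 10), (8, 9), (8, 10), (13, 3), (13, 16), (14, 8), (14, 11), (17, 4), (17, 15), (18, 5), (18, 14)}; affine count = 22; |E(F_19)| = 23.

Discriminant check: Δ ∝ 4a³ + 27b² = 4·2³ + 27·9² = 4·8 + 27·81 ≡ 15 (mod 19). Nonzero ⇒ E is nonsingular.
For each x ∈ F_19, compute rhs = x³ + 2·x + 9 mod 19, then count y ∈ F_19 with y² ≡ rhs.
  x = 0: rhs = 9, matching y values: 3, 16 (2 points).
  x = 1: rhs = 12, matching y values: none (0 points).
  x = 2: rhs = 2, matching y values: none (0 points).
  x = 3: rhs = 4, matching y values: 2, 17 (2 points).
  x = 4: rhs = 5, matching y values: 9, 10 (2 points).
  x = 5: rhs = 11, matching y values: 7, 12 (2 points).
  x = 6: rhs = 9, matching y values: 3, 16 (2 points).
  x = 7: rhs = 5, matching y values: 9, 10 (2 points).
  x = 8: rhs = 5, matching y values: 9, 10 (2 points).
  x = 9: rhs = 15, matching y values: none (0 points).
  x = 10: rhs = 3, matching y values: none (0 points).
  x = 11: rhs = 13, matching y values: none (0 points).
  x = 12: rhs = 13, matching y values: none (0 points).
  x = 13: rhs = 9, matching y values: 3, 16 (2 points).
  x = 14: rhs = 7, matching y values: 8, 11 (2 points).
  x = 15: rhs = 13, matching y values: none (0 points).
  x = 16: rhs = 14, matching y values: none (0 points).
  x = 17: rhs = 16, matching y values: 4, 15 (2 points).
  x = 18: rhs = 6, matching y values: 5, 14 (2 points).
Total affine count: 22.
Full point count |E(F_19)| = 22 + 1 = 23.
Hasse bound: |23 − (19+1)| = |3| = 3 ≤ 2√19 ≈ 8.7178 ✓.


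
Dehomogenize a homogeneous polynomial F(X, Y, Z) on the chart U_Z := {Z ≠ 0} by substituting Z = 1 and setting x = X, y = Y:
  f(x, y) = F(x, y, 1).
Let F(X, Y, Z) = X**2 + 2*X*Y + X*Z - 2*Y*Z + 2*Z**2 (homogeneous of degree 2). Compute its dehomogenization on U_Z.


f(x, y) = x**2 + 2*x*y + x - 2*y + 2

On U_Z we set Z = 1. Each monomial c·X^i·Y^j·Z^k in F becomes c·x^i·y^j·1^k = c·x^i·y^j.
Substituting Z = 1: F(X, Y, 1) = x**2 + 2*x*y + x - 2*y + 2.
Note: deg(f) ≤ deg(F) = 2; strict inequality happens when F is divisible by Z (lost terms).


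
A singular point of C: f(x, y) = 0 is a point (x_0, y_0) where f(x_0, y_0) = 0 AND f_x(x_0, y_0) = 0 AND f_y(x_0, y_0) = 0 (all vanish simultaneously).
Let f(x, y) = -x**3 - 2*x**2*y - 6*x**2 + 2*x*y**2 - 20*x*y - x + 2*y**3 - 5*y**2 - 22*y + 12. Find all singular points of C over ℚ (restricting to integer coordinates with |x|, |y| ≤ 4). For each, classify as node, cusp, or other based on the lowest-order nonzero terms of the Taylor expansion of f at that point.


Singular points: {(-3, 2)}; classification: node.

Compute partial derivatives:
  f_x = -3*x**2 - 4*x*y - 12*x + 2*y**2 - 20*y - 1.
  f_y = -2*x**2 + 4*x*y - 20*x + 6*y**2 - 10*y - 22.
Scan x_0 ∈ {−4, ..., 4}. For each x_0, f_y(x_0, y) is a polynomial in y; find its integer roots y ∈ {−4, ..., 4}, then test f_x and f at those candidates.
  x = -4: f_y(-4, y) = 6*y**2 - 26*y + 26; no integer root y with |y| ≤ 4.
  x = -3: f_y(-3, y) = 6*y**2 - 22*y + 20; vanishes at y ∈ {2}. (-3, 2): f_x = 0, f = 0 — SINGULAR.
  x = -2: f_y(-2, y) = 6*y**2 - 18*y + 10; no integer root y with |y| ≤ 4.
  x = -1: f_y(-1, y) = 6*y**2 - 14*y - 4; no integer root y with |y| ≤ 4.
  x = 0: f_y(0, y) = 6*y**2 - 10*y - 22; no integer root y with |y| ≤ 4.
  x = 1: f_y(1, y) = 6*y**2 - 6*y - 44; no integer root y with |y| ≤ 4.
  x = 2: f_y(2, y) = 6*y**2 - 2*y - 70; no integer root y with |y| ≤ 4.
  x = 3: f_y(3, y) = 6*y**2 + 2*y - 100; no integer root y with |y| ≤ 4.
  x = 4: f_y(4, y) = 6*y**2 + 6*y - 134; no integer root y with |y| ≤ 4.
Only singular point on the grid: (-3, 2).
Classify: substitute x = -3 + u, y = 2 + v and expand: f = -u**3 - 2*u**2*v - u**2 + 2*u*v**2 + 2*v**3 + v**2.
No constant or linear terms (consistent with a singular point). Quadratic part: -u**2 + v**2. Cubic part: -u**3 - 2*u**2*v + 2*u*v**2 + 2*v**3.
The quadratic part v**2 - u**2 = (v − u)(v + u) splits into two distinct linear factors, so there are two distinct tangent lines y − 2 = ±(x − -3) — this is a node (ordinary double point).
Classification: node.


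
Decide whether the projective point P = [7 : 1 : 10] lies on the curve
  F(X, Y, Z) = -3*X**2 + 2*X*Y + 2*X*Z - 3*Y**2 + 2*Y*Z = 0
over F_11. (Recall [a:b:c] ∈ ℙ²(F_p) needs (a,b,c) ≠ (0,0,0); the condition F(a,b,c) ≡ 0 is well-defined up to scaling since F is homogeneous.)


F(7,1,10) ≡ 2 (mod 11); P is NOT on the curve.

Evaluate F(7, 1, 10) term-by-term (mod 11).
  -3*X**2 ↦ -3·49·1·1 = -147
  2*X*Y ↦ 2·7·1·1 = 14
  2*X*Z ↦ 2·7·1·10 = 140
  -3*Y**2 ↦ -3·1·1·1 = -3
  2*Y*Z ↦ 2·1·1·10 = 20
Sum: F(7, 1, 10) = (-147) + (14) + (140) + (-3) + (20) = 24.
Reducing mod 11: 24 ≡ 2 (mod 11).
Since F(a, b, c) ≡ 2 ≠ 0 (mod 11), P does NOT lie on the curve.


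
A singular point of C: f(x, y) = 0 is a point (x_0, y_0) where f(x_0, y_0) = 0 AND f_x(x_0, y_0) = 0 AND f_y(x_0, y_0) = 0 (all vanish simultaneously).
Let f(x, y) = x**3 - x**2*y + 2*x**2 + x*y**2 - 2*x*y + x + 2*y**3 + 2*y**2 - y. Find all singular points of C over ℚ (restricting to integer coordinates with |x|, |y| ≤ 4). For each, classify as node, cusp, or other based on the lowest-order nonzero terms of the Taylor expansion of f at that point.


Singular points: {(-1, 0)}; classification: node.

Compute partial derivatives:
  f_x = 3*x**2 - 2*x*y + 4*x + y**2 - 2*y + 1.
  f_y = -x**2 + 2*x*y - 2*x + 6*y**2 + 4*y - 1.
Scan x_0 ∈ {−4, ..., 4}. For each x_0, f_y(x_0, y) is a polynomial in y; find its integer roots y ∈ {−4, ..., 4}, then test f_x and f at those candidates.
  x = -4: f_y(-4, y) = 6*y**2 - 4*y - 9; no integer root y with |y| ≤ 4.
  x = -3: f_y(-3, y) = 6*y**2 - 2*y - 4; vanishes at y ∈ {1}. (-3, 1): f_x = 21 ≠ 0.
  x = -2: f_y(-2, y) = 6*y**2 - 1; no integer root y with |y| ≤ 4.
  x = -1: f_y(-1, y) = 6*y**2 + 2*y; vanishes at y ∈ {0}. (-1, 0): f_x = 0, f = 0 — SINGULAR.
  x = 0: f_y(0, y) = 6*y**2 + 4*y - 1; no integer root y with |y| ≤ 4.
  x = 1: f_y(1, y) = 6*y**2 + 6*y - 4; no integer root y with |y| ≤ 4.
  x = 2: f_y(2, y) = 6*y**2 + 8*y - 9; no integer root y with |y| ≤ 4.
  x = 3: f_y(3, y) = 6*y**2 + 10*y - 16; vanishes at y ∈ {1}. (3, 1): f_x = 33 ≠ 0.
  x = 4: f_y(4, y) = 6*y**2 + 12*y - 25; no integer root y with |y| ≤ 4.
Only singular point on the grid: (-1, 0).
Classify: substitute x = -1 + u, y = 0 + v and expand: f = u**3 - u**2*v - u**2 + u*v**2 + 2*v**3 + v**2.
No constant or linear terms (consistent with a singular point). Quadratic part: -u**2 + v**2. Cubic part: u**3 - u**2*v + u*v**2 + 2*v**3.
The quadratic part v**2 - u**2 = (v − u)(v + u) splits into two distinct linear factors, so there are two distinct tangent lines y − 0 = ±(x − -1) — this is a node (ordinary double point).
Classification: node.


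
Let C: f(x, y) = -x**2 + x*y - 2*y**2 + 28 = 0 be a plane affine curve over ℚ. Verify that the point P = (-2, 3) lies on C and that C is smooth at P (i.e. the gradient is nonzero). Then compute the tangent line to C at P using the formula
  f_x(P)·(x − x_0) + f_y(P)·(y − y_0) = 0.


Tangent line at P: 7*x - 14*y + 56 = 0.

Step 1: f(-2, 3) = 0, so P lies on C.
Step 2: partial derivatives
  f_x(x, y) = -2*x + y, f_y(x, y) = x - 4*y.
  f_x(P) = 7, f_y(P) = -14 (gradient nonzero, so P is smooth).
Step 3: tangent line at P: 7·(x − -2) + -14·(y − 3) = 0.
Expanding: 7*x - 14*y + 56 = 0.


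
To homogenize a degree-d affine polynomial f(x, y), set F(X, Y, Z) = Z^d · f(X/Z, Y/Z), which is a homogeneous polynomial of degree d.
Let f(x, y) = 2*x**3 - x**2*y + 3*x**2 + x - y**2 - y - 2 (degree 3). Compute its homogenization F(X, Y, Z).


F(X, Y, Z) = 2*X**3 - X**2*Y + 3*X**2*Z + X*Z**2 - Y**2*Z - Y*Z**2 - 2*Z**3

deg(f) = 3.
Substitute x = X/Z, y = Y/Z into f, then multiply by Z^3.
  monomial 2·x^3·y^0 ↦ 2·X^3·Y^0·Z^0.
  monomial -1·x^2·y^1 ↦ -1·X^2·Y^1·Z^0.
  monomial 3·x^2·y^0 ↦ 3·X^2·Y^0·Z^1.
  monomial 1·x^1·y^0 ↦ 1·X^1·Y^0·Z^2.
  monomial -1·x^0·y^2 ↦ -1·X^0·Y^2·Z^1.
  monomial -1·x^0·y^1 ↦ -1·X^0·Y^1·Z^2.
  monomial -2·x^0·y^0 ↦ -2·X^0·Y^0·Z^3.
Collecting: F(X, Y, Z) = 2*X**3 - X**2*Y + 3*X**2*Z + X*Z**2 - Y**2*Z - Y*Z**2 - 2*Z**3.


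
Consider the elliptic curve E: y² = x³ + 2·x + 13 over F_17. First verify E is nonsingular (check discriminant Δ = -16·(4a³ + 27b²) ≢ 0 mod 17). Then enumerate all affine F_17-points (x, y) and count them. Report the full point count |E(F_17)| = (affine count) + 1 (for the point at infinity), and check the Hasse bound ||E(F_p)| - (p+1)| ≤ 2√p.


Affine points = {(0, 8), (0, 9), (1, 4), (1, 13), (2, 5), (2, 12), (4, 0), (7, 8), (7, 9), (10, 8), (10, 9), (13, 3), (13, 14), (15, 1), (15, 16)}; affine count = 15; |E(F_17)| = 16.

Discriminant check: Δ ∝ 4a³ + 27b² = 4·2³ + 27·13² = 4·8 + 27·169 ≡ 5 (mod 17). Nonzero ⇒ E is nonsingular.
For each x ∈ F_17, compute rhs = x³ + 2·x + 13 mod 17, then count y ∈ F_17 with y² ≡ rhs.
  x = 0: rhs = 13, matching y values: 8, 9 (2 points).
  x = 1: rhs = 16, matching y values: 4, 13 (2 points).
  x = 2: rhs = 8, matching y values: 5, 12 (2 points).
  x = 3: rhs = 12, matching y values: none (0 points).
  x = 4: rhs = 0, matching y values: 0 (1 points).
  x = 5: rhs = 12, matching y values: none (0 points).
  x = 6: rhs = 3, matching y values: none (0 points).
  x = 7: rhs = 13, matching y values: 8, 9 (2 points).
  x = 8: rhs = 14, matching y values: none (0 points).
  x = 9: rhs = 12, matching y values: none (0 points).
  x = 10: rhs = 13, matching y values: 8, 9 (2 points).
  x = 11: rhs = 6, matching y values: none (0 points).
  x = 12: rhs = 14, matching y values: none (0 points).
  x = 13: rhs = 9, matching y values: 3, 14 (2 points).
  x = 14: rhs = 14, matching y values: none (0 points).
  x = 15: rhs = 1, matching y values: 1, 16 (2 points).
  x = 16: rhs = 10, matching y values: none (0 points).
Total affine count: 15.
Full point count |E(F_17)| = 15 + 1 = 16.
Hasse bound: |16 − (17+1)| = |-2| = 2 ≤ 2√17 ≈ 8.2462 ✓.


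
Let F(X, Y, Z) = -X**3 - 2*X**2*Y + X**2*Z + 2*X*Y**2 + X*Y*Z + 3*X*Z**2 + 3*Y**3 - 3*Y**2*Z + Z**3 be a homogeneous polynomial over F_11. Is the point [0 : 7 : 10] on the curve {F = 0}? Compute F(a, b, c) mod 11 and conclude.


F(0,7,10) ≡ 9 (mod 11); P is NOT on the curve.

Evaluate F(0, 7, 10) term-by-term (mod 11).
  -X**3 ↦ -1·0·1·1 = 0
  -2*X**2*Y ↦ -2·0·7·1 = 0
  X**2*Z ↦ 1·0·1·10 = 0
  2*X*Y**2 ↦ 2·0·49·1 = 0
  X*Y*Z ↦ 1·0·7·10 = 0
  3*X*Z**2 ↦ 3·0·1·100 = 0
  3*Y**3 ↦ 3·1·343·1 = 1029
  -3*Y**2*Z ↦ -3·1·49·10 = -1470
  Z**3 ↦ 1·1·1·1000 = 1000
Sum: F(0, 7, 10) = (0) + (0) + (0) + (0) + (0) + (0) + (1029) + (-1470) + (1000) = 559.
Reducing mod 11: 559 ≡ 9 (mod 11).
Since F(a, b, c) ≡ 9 ≠ 0 (mod 11), P does NOT lie on the curve.


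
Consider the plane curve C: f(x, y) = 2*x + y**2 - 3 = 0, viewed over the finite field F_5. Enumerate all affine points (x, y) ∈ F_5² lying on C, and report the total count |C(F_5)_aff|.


Affine F_5-points: {(1, 1), (1, 4), (2, 2), (2, 3), (4, 0)}; count = 5.

For each of the 25 pairs (x, y) ∈ F_5², evaluate f(x, y) mod 5. Record the zeros.
  x = 0: [0↦2, 1↦3, 2↦1, 3↦1, 4↦3]  zeros at y ∈ ∅
  x = 1: [0↦4, 1↦0, 2↦3, 3↦3, 4↦0]  zeros at y ∈ {1, 4}
  x = 2: [0↦1, 1↦2, 2↦0, 3↦0, 4↦2]  zeros at y ∈ {2, 3}
  x = 3: [0↦3, 1↦4, 2↦2, 3↦2, 4↦4]  zeros at y ∈ ∅
  x = 4: [0↦0, 1↦1, 2↦4, 3↦4, 4↦1]  zeros at y ∈ {0}
Collecting zeros: affine points = {(1, 1), (1, 4), (2, 2), (2, 3), (4, 0)}.
Total count |C(F_5)_aff| = 5.


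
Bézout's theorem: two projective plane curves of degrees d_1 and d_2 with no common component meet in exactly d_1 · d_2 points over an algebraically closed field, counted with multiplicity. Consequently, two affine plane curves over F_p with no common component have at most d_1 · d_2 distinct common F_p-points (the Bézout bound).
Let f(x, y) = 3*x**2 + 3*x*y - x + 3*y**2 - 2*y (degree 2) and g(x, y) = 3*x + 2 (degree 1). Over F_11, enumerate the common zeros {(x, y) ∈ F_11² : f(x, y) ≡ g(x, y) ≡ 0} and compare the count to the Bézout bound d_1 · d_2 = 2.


Common zeros: {(3, 7), (3, 9)}; count = 2; Bézout bound = 2.

deg(f) = 2, deg(g) = 1, so Bézout bound = 2.
Scan x ∈ F_11. For each x, list the y ∈ F_11 with f(x, y) ≡ 0 and those with g(x, y) ≡ 0 (mod 11); the common zeros in that column are the intersection.
  x = 0: f ≡ 0 at y ∈ {0, 8}; g ≡ 0 at y ∈ ∅; common: ∅.
  x = 1: f ≡ 0 at y ∈ ∅; g ≡ 0 at y ∈ ∅; common: ∅.
  x = 2: f ≡ 0 at y ∈ ∅; g ≡ 0 at y ∈ ∅; common: ∅.
  x = 3: f ≡ 0 at y ∈ {7, 9}; g ≡ 0 at y ∈ {0, 1, 2, 3, 4, 5, 6, 7, 8, 9, 10}; common: {7, 9}.
  x = 4: f ≡ 0 at y ∈ {0, 4}; g ≡ 0 at y ∈ ∅; common: ∅.
  x = 5: f ≡ 0 at y ∈ {7}; g ≡ 0 at y ∈ ∅; common: ∅.
  x = 6: f ≡ 0 at y ∈ {1}; g ≡ 0 at y ∈ ∅; common: ∅.
  x = 7: f ≡ 0 at y ∈ {4, 8}; g ≡ 0 at y ∈ ∅; common: ∅.
  x = 8: f ≡ 0 at y ∈ {1, 10}; g ≡ 0 at y ∈ ∅; common: ∅.
  x = 9: f ≡ 0 at y ∈ ∅; g ≡ 0 at y ∈ ∅; common: ∅.
  x = 10: f ≡ 0 at y ∈ ∅; g ≡ 0 at y ∈ ∅; common: ∅.
Collecting: common zeros = {(3, 7), (3, 9)}, so the count is 2.
Comparison with the Bézout bound: 2 ≤ 2 = deg(f)·deg(g), as expected for curves with no common component (the bound is attained).


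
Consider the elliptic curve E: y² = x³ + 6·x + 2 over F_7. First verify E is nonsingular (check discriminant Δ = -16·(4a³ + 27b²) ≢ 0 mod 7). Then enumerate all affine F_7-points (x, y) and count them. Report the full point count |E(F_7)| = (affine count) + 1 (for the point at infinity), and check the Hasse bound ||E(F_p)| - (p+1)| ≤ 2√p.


Affine points = {(0, 3), (0, 4), (1, 3), (1, 4), (2, 1), (2, 6), (6, 3), (6, 4)}; affine count = 8; |E(F_7)| = 9.

Discriminant check: Δ ∝ 4a³ + 27b² = 4·6³ + 27·2² = 4·216 + 27·4 ≡ 6 (mod 7). Nonzero ⇒ E is nonsingular.
For each x ∈ F_7, compute rhs = x³ + 6·x + 2 mod 7, then count y ∈ F_7 with y² ≡ rhs.
  x = 0: rhs = 2, matching y values: 3, 4 (2 points).
  x = 1: rhs = 2, matching y values: 3, 4 (2 points).
  x = 2: rhs = 1, matching y values: 1, 6 (2 points).
  x = 3: rhs = 5, matching y values: none (0 points).
  x = 4: rhs = 6, matching y values: none (0 points).
  x = 5: rhs = 3, matching y values: none (0 points).
  x = 6: rhs = 2, matching y values: 3, 4 (2 points).
Total affine count: 8.
Full point count |E(F_7)| = 8 + 1 = 9.
Hasse bound: |9 − (7+1)| = |1| = 1 ≤ 2√7 ≈ 5.2915 ✓.


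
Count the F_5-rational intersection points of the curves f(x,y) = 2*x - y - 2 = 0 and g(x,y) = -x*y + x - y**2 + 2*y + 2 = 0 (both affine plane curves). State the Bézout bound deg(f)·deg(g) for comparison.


Common zeros: {(2, 2), (3, 4)}; count = 2; Bézout bound = 2.

deg(f) = 1, deg(g) = 2, so Bézout bound = 2.
Scan x ∈ F_5. For each x, list the y ∈ F_5 with f(x, y) ≡ 0 and those with g(x, y) ≡ 0 (mod 5); the common zeros in that column are the intersection.
  x = 0: f ≡ 0 at y ∈ {3}; g ≡ 0 at y ∈ ∅; common: ∅.
  x = 1: f ≡ 0 at y ∈ {0}; g ≡ 0 at y ∈ ∅; common: ∅.
  x = 2: f ≡ 0 at y ∈ {2}; g ≡ 0 at y ∈ {2, 3}; common: {2}.
  x = 3: f ≡ 0 at y ∈ {4}; g ≡ 0 at y ∈ {0, 4}; common: {4}.
  x = 4: f ≡ 0 at y ∈ {1}; g ≡ 0 at y ∈ ∅; common: ∅.
Collecting: common zeros = {(2, 2), (3, 4)}, so the count is 2.
Comparison with the Bézout bound: 2 ≤ 2 = deg(f)·deg(g), as expected for curves with no common component (the bound is attained).


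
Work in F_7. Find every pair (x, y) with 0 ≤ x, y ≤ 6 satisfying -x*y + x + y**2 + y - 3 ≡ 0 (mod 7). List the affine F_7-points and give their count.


Affine F_7-points: {(1, 3), (1, 4), (3, 0), (3, 2), (5, 5), (5, 6)}; count = 6.

For each of the 49 pairs (x, y) ∈ F_7², evaluate f(x, y) mod 7. Record the zeros.
  x = 0: [0↦4, 1↦6, 2↦3, 3↦2, 4↦3, 5↦6, 6↦4]  zeros at y ∈ ∅
  x = 1: [0↦5, 1↦6, 2↦2, 3↦0, 4↦0, 5↦2, 6↦6]  zeros at y ∈ {3, 4}
  x = 2: [0↦6, 1↦6, 2↦1, 3↦5, 4↦4, 5↦5, 6↦1]  zeros at y ∈ ∅
  x = 3: [0↦0, 1↦6, 2↦0, 3↦3, 4↦1, 5↦1, 6↦3]  zeros at y ∈ {0, 2}
  x = 4: [0↦1, 1↦6, 2↦6, 3↦1, 4↦5, 5↦4, 6↦5]  zeros at y ∈ ∅
  x = 5: [0↦2, 1↦6, 2↦5, 3↦6, 4↦2, 5↦0, 6↦0]  zeros at y ∈ {5, 6}
  x = 6: [0↦3, 1↦6, 2↦4, 3↦4, 4↦6, 5↦3, 6↦2]  zeros at y ∈ ∅
Collecting zeros: affine points = {(1, 3), (1, 4), (3, 0), (3, 2), (5, 5), (5, 6)}.
Total count |C(F_7)_aff| = 6.


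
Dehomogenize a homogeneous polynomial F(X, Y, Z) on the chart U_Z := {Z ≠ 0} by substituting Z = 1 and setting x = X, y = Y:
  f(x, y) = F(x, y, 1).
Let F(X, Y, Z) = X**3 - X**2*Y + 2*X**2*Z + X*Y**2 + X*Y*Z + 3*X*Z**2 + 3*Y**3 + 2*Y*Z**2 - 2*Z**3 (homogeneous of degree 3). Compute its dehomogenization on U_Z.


f(x, y) = x**3 - x**2*y + 2*x**2 + x*y**2 + x*y + 3*x + 3*y**3 + 2*y - 2

On U_Z we set Z = 1. Each monomial c·X^i·Y^j·Z^k in F becomes c·x^i·y^j·1^k = c·x^i·y^j.
Substituting Z = 1: F(X, Y, 1) = x**3 - x**2*y + 2*x**2 + x*y**2 + x*y + 3*x + 3*y**3 + 2*y - 2.
Note: deg(f) ≤ deg(F) = 3; strict inequality happens when F is divisible by Z (lost terms).


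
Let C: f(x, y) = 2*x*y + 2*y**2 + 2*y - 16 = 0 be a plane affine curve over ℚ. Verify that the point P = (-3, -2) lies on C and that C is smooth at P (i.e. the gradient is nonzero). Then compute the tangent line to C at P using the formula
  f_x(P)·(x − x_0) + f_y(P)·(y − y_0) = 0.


Tangent line at P: -4*x - 12*y - 36 = 0.

Step 1: f(-3, -2) = 0, so P lies on C.
Step 2: partial derivatives
  f_x(x, y) = 2*y, f_y(x, y) = 2*x + 4*y + 2.
  f_x(P) = -4, f_y(P) = -12 (gradient nonzero, so P is smooth).
Step 3: tangent line at P: -4·(x − -3) + -12·(y − -2) = 0.
Expanding: -4*x - 12*y - 36 = 0.


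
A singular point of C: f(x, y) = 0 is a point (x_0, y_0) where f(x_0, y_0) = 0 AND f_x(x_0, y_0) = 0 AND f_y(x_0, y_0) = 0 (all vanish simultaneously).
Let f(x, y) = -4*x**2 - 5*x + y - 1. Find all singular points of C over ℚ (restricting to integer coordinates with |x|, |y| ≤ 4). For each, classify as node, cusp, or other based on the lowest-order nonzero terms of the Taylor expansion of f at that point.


No singular points in the scanned grid; C is smooth there.

Compute partial derivatives:
  f_x = -8*x - 5.
  f_y = 1.
f_y = 1 is a nonzero constant, so f_y never vanishes: no point (x, y) can satisfy f = f_x = f_y = 0. In particular no (x, y) ∈ {−4, ..., 4}² is singular; the curve is smooth.


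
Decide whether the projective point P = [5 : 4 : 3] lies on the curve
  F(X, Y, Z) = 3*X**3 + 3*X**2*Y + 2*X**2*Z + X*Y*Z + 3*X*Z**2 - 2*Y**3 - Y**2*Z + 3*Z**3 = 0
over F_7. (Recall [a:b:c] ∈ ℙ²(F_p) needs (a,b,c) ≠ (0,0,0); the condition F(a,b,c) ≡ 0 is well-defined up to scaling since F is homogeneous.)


F(5,4,3) ≡ 1 (mod 7); P is NOT on the curve.

Evaluate F(5, 4, 3) term-by-term (mod 7).
  3*X**3 ↦ 3·125·1·1 = 375
  3*X**2*Y ↦ 3·25·4·1 = 300
  2*X**2*Z ↦ 2·25·1·3 = 150
  X*Y*Z ↦ 1·5·4·3 = 60
  3*X*Z**2 ↦ 3·5·1·9 = 135
  -2*Y**3 ↦ -2·1·64·1 = -128
  -Y**2*Z ↦ -1·1·16·3 = -48
  3*Z**3 ↦ 3·1·1·27 = 81
Sum: F(5, 4, 3) = (375) + (300) + (150) + (60) + (135) + (-128) + (-48) + (81) = 925.
Reducing mod 7: 925 ≡ 1 (mod 7).
Since F(a, b, c) ≡ 1 ≠ 0 (mod 7), P does NOT lie on the curve.


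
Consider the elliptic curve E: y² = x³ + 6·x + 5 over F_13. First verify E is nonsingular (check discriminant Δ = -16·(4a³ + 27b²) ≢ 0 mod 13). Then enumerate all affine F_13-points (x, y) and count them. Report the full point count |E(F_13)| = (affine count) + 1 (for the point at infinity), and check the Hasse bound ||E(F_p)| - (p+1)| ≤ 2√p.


Affine points = {(1, 5), (1, 8), (2, 5), (2, 8), (5, 2), (5, 11), (6, 6), (6, 7), (7, 0), (10, 5), (10, 8)}; affine count = 11; |E(F_13)| = 12.

Discriminant check: Δ ∝ 4a³ + 27b² = 4·6³ + 27·5² = 4·216 + 27·25 ≡ 5 (mod 13). Nonzero ⇒ E is nonsingular.
For each x ∈ F_13, compute rhs = x³ + 6·x + 5 mod 13, then count y ∈ F_13 with y² ≡ rhs.
  x = 0: rhs = 5, matching y values: none (0 points).
  x = 1: rhs = 12, matching y values: 5, 8 (2 points).
  x = 2: rhs = 12, matching y values: 5, 8 (2 points).
  x = 3: rhs = 11, matching y values: none (0 points).
  x = 4: rhs = 2, matching y values: none (0 points).
  x = 5: rhs = 4, matching y values: 2, 11 (2 points).
  x = 6: rhs = 10, matching y values: 6, 7 (2 points).
  x = 7: rhs = 0, matching y values: 0 (1 points).
  x = 8: rhs = 6, matching y values: none (0 points).
  x = 9: rhs = 8, matching y values: none (0 points).
  x = 10: rhs = 12, matching y values: 5, 8 (2 points).
  x = 11: rhs = 11, matching y values: none (0 points).
  x = 12: rhs = 11, matching y values: none (0 points).
Total affine count: 11.
Full point count |E(F_13)| = 11 + 1 = 12.
Hasse bound: |12 − (13+1)| = |-2| = 2 ≤ 2√13 ≈ 7.2111 ✓.


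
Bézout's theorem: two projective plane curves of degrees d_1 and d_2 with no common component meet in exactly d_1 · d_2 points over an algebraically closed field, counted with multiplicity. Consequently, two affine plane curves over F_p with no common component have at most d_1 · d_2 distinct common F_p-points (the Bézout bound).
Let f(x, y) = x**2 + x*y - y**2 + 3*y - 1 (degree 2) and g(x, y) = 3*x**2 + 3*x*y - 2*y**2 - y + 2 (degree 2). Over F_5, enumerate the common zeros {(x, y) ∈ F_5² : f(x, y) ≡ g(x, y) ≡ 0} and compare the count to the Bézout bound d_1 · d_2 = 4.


Common zeros: {(1, 0), (4, 0)}; count = 2; Bézout bound = 4.

deg(f) = 2, deg(g) = 2, so Bézout bound = 4.
Scan x ∈ F_5. For each x, list the y ∈ F_5 with f(x, y) ≡ 0 and those with g(x, y) ≡ 0 (mod 5); the common zeros in that column are the intersection.
  x = 0: f ≡ 0 at y ∈ {4}; g ≡ 0 at y ∈ ∅; common: ∅.
  x = 1: f ≡ 0 at y ∈ {0, 4}; g ≡ 0 at y ∈ {0, 1}; common: {0}.
  x = 2: f ≡ 0 at y ∈ ∅; g ≡ 0 at y ∈ ∅; common: ∅.
  x = 3: f ≡ 0 at y ∈ ∅; g ≡ 0 at y ∈ {1, 3}; common: ∅.
  x = 4: f ≡ 0 at y ∈ {0, 2}; g ≡ 0 at y ∈ {0, 3}; common: {0}.
Collecting: common zeros = {(1, 0), (4, 0)}, so the count is 2.
Comparison with the Bézout bound: 2 ≤ 4 = deg(f)·deg(g), as expected for curves with no common component (the affine F_5-count falls short of the bound because intersections may lie at infinity, over extension fields, or carry multiplicity).


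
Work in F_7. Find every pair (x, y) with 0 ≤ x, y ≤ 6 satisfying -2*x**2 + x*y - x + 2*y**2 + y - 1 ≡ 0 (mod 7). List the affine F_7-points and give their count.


Affine F_7-points: {(0, 4), (0, 6), (1, 1), (1, 5), (5, 0), (5, 4), (6, 1), (6, 6)}; count = 8.

For each of the 49 pairs (x, y) ∈ F_7², evaluate f(x, y) mod 7. Record the zeros.
  x = 0: [0↦6, 1↦2, 2↦2, 3↦6, 4↦0, 5↦5, 6↦0]  zeros at y ∈ {4, 6}
  x = 1: [0↦3, 1↦0, 2↦1, 3↦6, 4↦1, 5↦0, 6↦3]  zeros at y ∈ {1, 5}
  x = 2: [0↦3, 1↦1, 2↦3, 3↦2, 4↦5, 5↦5, 6↦2]  zeros at y ∈ ∅
  x = 3: [0↦6, 1↦5, 2↦1, 3↦1, 4↦5, 5↦6, 6↦4]  zeros at y ∈ ∅
  x = 4: [0↦5, 1↦5, 2↦2, 3↦3, 4↦1, 5↦3, 6↦2]  zeros at y ∈ ∅
  x = 5: [0↦0, 1↦1, 2↦6, 3↦1, 4↦0, 5↦3, 6↦3]  zeros at y ∈ {0, 4}
  x = 6: [0↦5, 1↦0, 2↦6, 3↦2, 4↦2, 5↦6, 6↦0]  zeros at y ∈ {1, 6}
Collecting zeros: affine points = {(0, 4), (0, 6), (1, 1), (1, 5), (5, 0), (5, 4), (6, 1), (6, 6)}.
Total count |C(F_7)_aff| = 8.
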